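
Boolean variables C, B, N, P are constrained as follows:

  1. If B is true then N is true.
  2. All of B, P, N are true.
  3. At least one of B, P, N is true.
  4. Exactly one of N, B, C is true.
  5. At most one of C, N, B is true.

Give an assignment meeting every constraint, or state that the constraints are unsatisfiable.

UNSATISFIABLE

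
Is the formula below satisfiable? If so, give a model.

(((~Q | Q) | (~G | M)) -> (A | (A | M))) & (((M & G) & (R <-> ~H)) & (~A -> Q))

Q = True, H = False, A = True, R = True, G = True, M = True

  ((~Q | Q) | (~G | M)) -> (A | (A | M)) = True
    (~Q | Q) | (~G | M) = True
      ~Q | Q = True
        ~Q = False
      ~G | M = True
        ~G = False
    A | (A | M) = True
      A | M = True
  ((M & G) & (R <-> ~H)) & (~A -> Q) = True
    (M & G) & (R <-> ~H) = True
      M & G = True
      R <-> ~H = True
        ~H = True
    ~A -> Q = True
      ~A = False
Both conjuncts True, so the formula holds.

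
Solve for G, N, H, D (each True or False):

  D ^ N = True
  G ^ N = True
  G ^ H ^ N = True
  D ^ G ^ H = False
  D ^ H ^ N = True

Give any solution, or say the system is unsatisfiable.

G = False, N = True, H = False, D = False

D ^ N = F ^ T = True ✓
G ^ N = F ^ T = True ✓
G ^ H ^ N = F ^ F ^ T = True ✓
D ^ G ^ H = F ^ F ^ F = False ✓
D ^ H ^ N = F ^ F ^ T = True ✓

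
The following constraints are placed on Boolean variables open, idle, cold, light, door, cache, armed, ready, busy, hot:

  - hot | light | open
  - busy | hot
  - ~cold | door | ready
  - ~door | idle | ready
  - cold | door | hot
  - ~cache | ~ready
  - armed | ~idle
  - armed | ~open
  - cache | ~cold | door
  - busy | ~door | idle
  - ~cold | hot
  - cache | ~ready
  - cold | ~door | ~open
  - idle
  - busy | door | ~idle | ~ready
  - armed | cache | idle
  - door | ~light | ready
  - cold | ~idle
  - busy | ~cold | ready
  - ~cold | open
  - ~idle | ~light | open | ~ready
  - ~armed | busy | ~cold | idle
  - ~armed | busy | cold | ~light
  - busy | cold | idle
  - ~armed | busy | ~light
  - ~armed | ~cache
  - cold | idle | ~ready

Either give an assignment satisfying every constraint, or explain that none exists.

open=T, idle=T, cold=T, light=F, door=T, cache=F, armed=T, ready=F, busy=T, hot=T

Unit clause (idle) forces idle = True.
In (cold | ~idle) only cold is left, so cold = True.
In (~cold | open) only open is left, so open = True.
In (armed | ~idle) only armed is left, so armed = True.
In (~cold | hot) only hot is left, so hot = True.
In (~armed | ~cache) only ~cache is left, so cache = False.
In (cache | ~cold | door) only door is left, so door = True.
In (cache | ~ready) only ~ready is left, so ready = False.
In (busy | ~cold | ready) only busy is left, so busy = True.
Set light = False.
All clauses satisfied.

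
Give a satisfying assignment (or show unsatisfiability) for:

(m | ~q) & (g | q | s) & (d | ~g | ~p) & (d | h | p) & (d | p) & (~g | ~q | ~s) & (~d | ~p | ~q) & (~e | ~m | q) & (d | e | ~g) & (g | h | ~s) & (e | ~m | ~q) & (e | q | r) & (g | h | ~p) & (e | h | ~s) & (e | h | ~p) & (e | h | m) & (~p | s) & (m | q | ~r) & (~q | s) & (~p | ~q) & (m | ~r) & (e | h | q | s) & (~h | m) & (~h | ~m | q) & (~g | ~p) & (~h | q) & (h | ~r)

Set s = True.
Try d = False:
  (d | p) forces p = True.
  (d | ~g | ~p) forces g = False.
  (g | h | ~s) forces h = True.
  (~p | ~q) forces q = False.
  clause (~h | q) is falsified — backtrack.
So d = True.
Set r = True.
  then (m | ~r) forces m = True.
  then (h | ~r) forces h = True.
  then (~h | ~m | q) forces q = True.
  then (~g | ~q | ~s) forces g = False.
  then (~d | ~p | ~q) forces p = False.
  then (e | ~m | ~q) forces e = True.
All clauses satisfied.

s=T; d=T; r=T; q=T; h=T; e=T; m=T; g=F; p=F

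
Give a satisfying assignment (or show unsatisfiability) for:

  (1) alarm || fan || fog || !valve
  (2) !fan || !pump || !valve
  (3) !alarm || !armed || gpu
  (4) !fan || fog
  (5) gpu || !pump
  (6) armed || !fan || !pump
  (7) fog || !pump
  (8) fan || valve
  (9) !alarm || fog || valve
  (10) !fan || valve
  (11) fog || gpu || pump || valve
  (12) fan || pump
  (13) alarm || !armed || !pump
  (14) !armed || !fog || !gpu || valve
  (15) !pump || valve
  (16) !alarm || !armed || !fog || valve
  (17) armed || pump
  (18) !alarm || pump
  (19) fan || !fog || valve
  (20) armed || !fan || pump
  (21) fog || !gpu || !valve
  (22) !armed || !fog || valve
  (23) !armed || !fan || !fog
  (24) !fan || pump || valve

armed = True, valve = True, gpu = True, alarm = True, fan = False, pump = True, fog = True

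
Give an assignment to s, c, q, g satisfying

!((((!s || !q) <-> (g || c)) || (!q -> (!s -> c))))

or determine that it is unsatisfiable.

s = False, c = False, q = False, g = False

  !((((!s || !q) <-> (g || c)) || (!q -> (!s -> c)))) = True
    ((!s || !q) <-> (g || c)) || (!q -> (!s -> c)) = False
      (!s || !q) <-> (g || c) = False
        !s || !q = True
          !s = True
          !q = True
        g || c = False
      !q -> (!s -> c) = False
        !q = True
        !s -> c = False
          !s = True
The formula evaluates to True.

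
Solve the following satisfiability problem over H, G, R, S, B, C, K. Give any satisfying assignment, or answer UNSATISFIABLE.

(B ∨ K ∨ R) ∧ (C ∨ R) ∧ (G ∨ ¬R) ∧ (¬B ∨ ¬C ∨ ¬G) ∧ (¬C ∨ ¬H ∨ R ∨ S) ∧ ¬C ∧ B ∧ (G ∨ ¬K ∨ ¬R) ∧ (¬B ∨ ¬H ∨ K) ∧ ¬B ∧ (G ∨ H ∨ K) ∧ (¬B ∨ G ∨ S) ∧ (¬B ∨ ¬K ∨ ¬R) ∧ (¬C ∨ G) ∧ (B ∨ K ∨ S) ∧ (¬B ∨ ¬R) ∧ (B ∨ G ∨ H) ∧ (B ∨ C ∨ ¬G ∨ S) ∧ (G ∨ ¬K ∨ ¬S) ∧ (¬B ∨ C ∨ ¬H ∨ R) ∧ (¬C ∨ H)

Case B = True:
  Clause (¬B) is falsified — contradiction.
Case B = False:
  Clause (B) is falsified — contradiction.
Both cases fail, so the formula is unsatisfiable.

No satisfying assignment exists.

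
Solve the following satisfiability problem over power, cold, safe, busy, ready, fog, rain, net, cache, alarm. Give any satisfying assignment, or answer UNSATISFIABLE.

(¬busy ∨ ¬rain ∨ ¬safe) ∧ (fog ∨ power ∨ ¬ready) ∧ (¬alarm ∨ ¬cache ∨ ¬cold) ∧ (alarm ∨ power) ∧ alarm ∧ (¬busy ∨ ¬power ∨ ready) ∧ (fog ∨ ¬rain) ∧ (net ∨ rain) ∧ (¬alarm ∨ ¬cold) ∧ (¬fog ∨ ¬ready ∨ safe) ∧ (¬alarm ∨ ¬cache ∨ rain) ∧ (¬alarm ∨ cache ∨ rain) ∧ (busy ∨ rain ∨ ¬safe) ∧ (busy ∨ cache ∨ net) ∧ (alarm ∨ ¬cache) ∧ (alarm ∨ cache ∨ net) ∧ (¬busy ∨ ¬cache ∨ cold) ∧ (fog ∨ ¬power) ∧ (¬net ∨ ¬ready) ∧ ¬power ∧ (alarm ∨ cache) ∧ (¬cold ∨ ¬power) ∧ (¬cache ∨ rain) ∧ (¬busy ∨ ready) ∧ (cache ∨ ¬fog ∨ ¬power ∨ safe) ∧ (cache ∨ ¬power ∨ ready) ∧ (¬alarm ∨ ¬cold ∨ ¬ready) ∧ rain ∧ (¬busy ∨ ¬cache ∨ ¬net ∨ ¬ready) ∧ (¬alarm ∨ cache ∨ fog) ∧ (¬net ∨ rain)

Unit clause (alarm) forces alarm = True.
In (¬alarm ∨ ¬cold) only ¬cold is left, so cold = False.
Unit clause (¬power) forces power = False.
Unit clause (rain) forces rain = True.
In (fog ∨ ¬rain) only fog is left, so fog = True.
Set safe = True.
  then (¬busy ∨ ¬rain ∨ ¬safe) forces busy = False.
Set ready = False.
Set net = True.
Set cache = False.
All clauses satisfied.

power: False, cold: False, safe: True, busy: False, ready: False, fog: True, rain: True, net: True, cache: False, alarm: True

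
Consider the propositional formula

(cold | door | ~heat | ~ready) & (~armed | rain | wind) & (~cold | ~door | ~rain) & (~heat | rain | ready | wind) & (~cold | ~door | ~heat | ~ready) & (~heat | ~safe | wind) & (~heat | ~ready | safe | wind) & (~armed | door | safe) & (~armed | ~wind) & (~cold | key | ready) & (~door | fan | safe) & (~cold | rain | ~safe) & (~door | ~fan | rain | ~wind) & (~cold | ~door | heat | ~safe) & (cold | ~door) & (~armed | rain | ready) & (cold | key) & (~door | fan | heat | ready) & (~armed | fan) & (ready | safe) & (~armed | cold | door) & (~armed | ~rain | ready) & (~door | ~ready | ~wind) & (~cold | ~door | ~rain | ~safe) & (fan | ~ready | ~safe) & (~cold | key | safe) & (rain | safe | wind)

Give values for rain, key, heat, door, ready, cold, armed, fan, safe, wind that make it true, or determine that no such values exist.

rain = True, key = True, heat = False, door = False, ready = False, cold = False, armed = False, fan = True, safe = True, wind = False

Set rain = True.
Set key = True.
Set heat = False.
Set door = False.
Set ready = False.
  then (ready | safe) forces safe = True.
  then (~armed | ~rain | ready) forces armed = False.
Set cold = False.
Set fan = True.
Set wind = False.
All clauses satisfied.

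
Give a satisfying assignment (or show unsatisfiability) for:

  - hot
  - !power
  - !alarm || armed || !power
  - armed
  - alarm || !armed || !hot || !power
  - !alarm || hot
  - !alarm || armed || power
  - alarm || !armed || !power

Unit clause (hot) forces hot = True.
Unit clause (!power) forces power = False.
Unit clause (armed) forces armed = True.
Set alarm = True.
Check each clause:
  (hot): hot holds.
  (!power): !power holds.
  (!alarm || armed || !power): armed holds.
  (armed): armed holds.
  (alarm || !armed || !hot || !power): alarm holds.
  (!alarm || hot): hot holds.
  (!alarm || armed || power): armed holds.
  (alarm || !armed || !power): alarm holds.
All clauses satisfied.

hot: True, alarm: True, power: False, armed: True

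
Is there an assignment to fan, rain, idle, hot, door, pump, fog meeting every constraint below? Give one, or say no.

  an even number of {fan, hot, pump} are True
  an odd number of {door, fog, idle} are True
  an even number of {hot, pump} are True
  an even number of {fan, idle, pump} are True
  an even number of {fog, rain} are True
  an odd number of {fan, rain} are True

fan = False, rain = True, idle = False, hot = False, door = False, pump = False, fog = True

{fan, hot, pump}: 0 true → even ✓
{door, fog, idle}: 1 true → odd ✓
{hot, pump}: 0 true → even ✓
{fan, idle, pump}: 0 true → even ✓
{fog, rain}: 2 true → even ✓
{fan, rain}: 1 true → odd ✓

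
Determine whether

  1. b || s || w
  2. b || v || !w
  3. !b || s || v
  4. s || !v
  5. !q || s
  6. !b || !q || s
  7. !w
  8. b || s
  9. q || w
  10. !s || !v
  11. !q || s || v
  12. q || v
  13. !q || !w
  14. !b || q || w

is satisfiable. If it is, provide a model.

b=F; s=T; w=F; q=T; v=F

Unit clause (!w) forces w = False.
In (q || w) only q is left, so q = True.
In (!q || s) only s is left, so s = True.
In (!s || !v) only !v is left, so v = False.
Set b = False.
All clauses satisfied.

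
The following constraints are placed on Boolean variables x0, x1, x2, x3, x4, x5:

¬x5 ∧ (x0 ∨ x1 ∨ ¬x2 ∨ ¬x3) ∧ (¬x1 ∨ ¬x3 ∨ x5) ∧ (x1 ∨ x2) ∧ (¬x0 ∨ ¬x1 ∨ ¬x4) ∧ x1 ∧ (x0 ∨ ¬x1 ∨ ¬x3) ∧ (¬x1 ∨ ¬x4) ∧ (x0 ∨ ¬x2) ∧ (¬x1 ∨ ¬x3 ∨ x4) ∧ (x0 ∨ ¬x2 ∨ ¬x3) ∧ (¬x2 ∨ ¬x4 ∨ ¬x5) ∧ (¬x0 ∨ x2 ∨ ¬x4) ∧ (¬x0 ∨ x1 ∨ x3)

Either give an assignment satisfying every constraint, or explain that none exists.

Unit clause (¬x5) forces x5 = False.
Unit clause (x1) forces x1 = True.
In (¬x1 ∨ ¬x4) only ¬x4 is left, so x4 = False.
In (¬x1 ∨ ¬x3 ∨ x4) only ¬x3 is left, so x3 = False.
Set x0 = False.
  then (x0 ∨ ¬x2) forces x2 = False.
All clauses satisfied.

x0: False; x1: True; x2: False; x3: False; x4: False; x5: False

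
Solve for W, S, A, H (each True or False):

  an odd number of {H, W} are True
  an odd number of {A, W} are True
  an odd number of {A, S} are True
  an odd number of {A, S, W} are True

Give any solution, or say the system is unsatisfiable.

W = False; S = False; A = True; H = True

{H, W}: 1 true → odd ✓
{A, W}: 1 true → odd ✓
{A, S}: 1 true → odd ✓
{A, S, W}: 1 true → odd ✓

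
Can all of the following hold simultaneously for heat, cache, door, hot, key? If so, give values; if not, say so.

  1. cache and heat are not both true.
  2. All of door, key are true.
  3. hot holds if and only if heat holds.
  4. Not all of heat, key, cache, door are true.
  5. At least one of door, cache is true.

heat=F, cache=F, door=T, hot=F, key=T

  (1) cache=F, heat=F — not both ✓
  (2) {door, key}: all 2 true ✓
  (3) hot=F, heat=F — same ✓
  (4) {heat, key, cache, door}: 2/4 true — not all ✓
  (5) {door, cache}: 1 true — at least one ✓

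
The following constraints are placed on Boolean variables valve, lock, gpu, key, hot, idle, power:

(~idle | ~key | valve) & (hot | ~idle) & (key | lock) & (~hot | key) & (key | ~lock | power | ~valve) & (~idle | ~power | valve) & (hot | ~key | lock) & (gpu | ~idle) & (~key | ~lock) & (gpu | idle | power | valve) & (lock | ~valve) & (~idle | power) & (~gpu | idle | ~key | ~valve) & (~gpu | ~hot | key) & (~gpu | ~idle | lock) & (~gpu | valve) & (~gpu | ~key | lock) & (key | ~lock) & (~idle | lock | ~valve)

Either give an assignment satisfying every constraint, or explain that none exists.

valve: False, lock: False, gpu: False, key: True, hot: True, idle: False, power: True

Set valve = False.
  then (~gpu | valve) forces gpu = False.
  then (gpu | ~idle) forces idle = False.
  then (gpu | idle | power | valve) forces power = True.
Try lock = True:
  (~key | ~lock) forces key = False.
  clause (key | ~lock) is falsified — backtrack.
So lock = False.
  then (key | lock) forces key = True.
  then (hot | ~key | lock) forces hot = True.
All clauses satisfied.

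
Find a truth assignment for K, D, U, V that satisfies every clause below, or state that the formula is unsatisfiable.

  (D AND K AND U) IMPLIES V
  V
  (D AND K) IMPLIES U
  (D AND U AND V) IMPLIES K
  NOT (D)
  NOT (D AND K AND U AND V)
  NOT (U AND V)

K = False; D = False; U = False; V = True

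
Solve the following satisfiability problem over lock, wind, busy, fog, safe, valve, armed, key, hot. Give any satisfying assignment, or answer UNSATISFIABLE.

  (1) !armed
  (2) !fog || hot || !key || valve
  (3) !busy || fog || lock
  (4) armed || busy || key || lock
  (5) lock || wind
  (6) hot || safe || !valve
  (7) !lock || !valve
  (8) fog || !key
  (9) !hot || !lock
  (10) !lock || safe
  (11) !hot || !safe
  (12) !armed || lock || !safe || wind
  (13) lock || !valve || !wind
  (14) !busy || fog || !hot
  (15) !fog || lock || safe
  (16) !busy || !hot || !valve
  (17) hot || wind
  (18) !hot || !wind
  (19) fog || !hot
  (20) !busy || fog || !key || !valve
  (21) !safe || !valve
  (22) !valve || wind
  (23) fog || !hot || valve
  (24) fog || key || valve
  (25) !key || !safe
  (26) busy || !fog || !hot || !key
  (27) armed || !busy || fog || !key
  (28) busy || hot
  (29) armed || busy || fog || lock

lock: False, wind: True, busy: True, fog: True, safe: True, valve: False, armed: False, key: False, hot: False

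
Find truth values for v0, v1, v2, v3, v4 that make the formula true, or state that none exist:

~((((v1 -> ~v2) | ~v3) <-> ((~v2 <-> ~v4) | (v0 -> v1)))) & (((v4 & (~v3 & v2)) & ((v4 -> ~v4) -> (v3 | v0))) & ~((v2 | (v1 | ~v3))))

The formula is unsatisfiable.

Case v2 = True: the conjunct ~((v2 | (v1 | ~v3))) becomes ~((True | (v1 | ~v3))) = False.
Case v2 = False: the conjunct v2 is False.
Both cases fail — unsatisfiable.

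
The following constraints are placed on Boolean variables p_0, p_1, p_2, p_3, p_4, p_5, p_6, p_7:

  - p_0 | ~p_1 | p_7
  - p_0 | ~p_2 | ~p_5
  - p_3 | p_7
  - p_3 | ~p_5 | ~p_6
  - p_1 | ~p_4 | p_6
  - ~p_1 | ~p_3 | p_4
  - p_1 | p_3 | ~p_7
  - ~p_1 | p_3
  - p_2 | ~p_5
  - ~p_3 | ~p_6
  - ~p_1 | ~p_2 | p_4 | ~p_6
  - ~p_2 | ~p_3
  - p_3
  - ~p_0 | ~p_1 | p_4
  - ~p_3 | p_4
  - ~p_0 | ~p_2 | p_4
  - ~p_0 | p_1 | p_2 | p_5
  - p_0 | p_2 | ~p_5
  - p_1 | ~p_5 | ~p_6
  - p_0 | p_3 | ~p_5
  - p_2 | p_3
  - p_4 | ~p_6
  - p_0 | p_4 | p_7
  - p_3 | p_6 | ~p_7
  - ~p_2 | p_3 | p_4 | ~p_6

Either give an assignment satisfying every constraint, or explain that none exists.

p_0 = False; p_1 = True; p_2 = False; p_3 = True; p_4 = True; p_5 = False; p_6 = False; p_7 = True

Unit clause (p_3) forces p_3 = True.
In (~p_3 | p_4) only p_4 is left, so p_4 = True.
In (~p_3 | ~p_6) only ~p_6 is left, so p_6 = False.
In (~p_2 | ~p_3) only ~p_2 is left, so p_2 = False.
In (p_1 | ~p_4 | p_6) only p_1 is left, so p_1 = True.
In (p_2 | ~p_5) only ~p_5 is left, so p_5 = False.
Set p_0 = False.
  then (p_0 | ~p_1 | p_7) forces p_7 = True.
All clauses satisfied.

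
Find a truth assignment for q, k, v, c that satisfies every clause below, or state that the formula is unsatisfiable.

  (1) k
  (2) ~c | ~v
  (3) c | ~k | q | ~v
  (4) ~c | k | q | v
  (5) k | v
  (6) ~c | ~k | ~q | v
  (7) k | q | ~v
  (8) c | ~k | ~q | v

Unit clause (k) forces k = True.
Set q = False.
Try v = True:
  (~c | ~v) forces c = False.
  clause (c | ~k | q | ~v) is falsified — backtrack.
So v = False.
Set c = True.
Check each clause:
  (k): k holds.
  (~c | ~v): ~v holds.
  (c | ~k | q | ~v): c holds.
  (~c | k | q | v): k holds.
  (k | v): k holds.
  (~c | ~k | ~q | v): ~q holds.
  (k | q | ~v): k holds.
  (c | ~k | ~q | v): c holds.
All clauses satisfied.

q=F; k=T; v=F; c=T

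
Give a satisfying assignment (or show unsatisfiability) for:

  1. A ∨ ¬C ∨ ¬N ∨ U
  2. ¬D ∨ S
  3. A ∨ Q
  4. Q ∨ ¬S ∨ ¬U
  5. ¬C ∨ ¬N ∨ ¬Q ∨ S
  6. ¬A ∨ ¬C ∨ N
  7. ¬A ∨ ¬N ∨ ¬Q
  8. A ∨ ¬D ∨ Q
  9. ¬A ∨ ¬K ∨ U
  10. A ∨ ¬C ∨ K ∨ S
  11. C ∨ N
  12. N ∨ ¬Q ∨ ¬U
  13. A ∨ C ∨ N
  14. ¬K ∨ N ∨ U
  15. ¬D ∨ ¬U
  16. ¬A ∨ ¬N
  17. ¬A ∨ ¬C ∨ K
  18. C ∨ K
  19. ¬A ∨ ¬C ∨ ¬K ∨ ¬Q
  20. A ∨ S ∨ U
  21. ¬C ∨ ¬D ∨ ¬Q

K=T; S=T; Q=T; C=F; A=F; D=T; U=F; N=T

Set K = True.
Set S = True.
Try Q = False:
  (A ∨ Q) forces A = True.
  (Q ∨ ¬S ∨ ¬U) forces U = False.
  clause (¬A ∨ ¬K ∨ U) is falsified — backtrack.
So Q = True.
Set C = False.
  then (C ∨ N) forces N = True.
  then (¬A ∨ ¬N) forces A = False.
Set D = True.
  then (¬D ∨ ¬U) forces U = False.
All clauses satisfied.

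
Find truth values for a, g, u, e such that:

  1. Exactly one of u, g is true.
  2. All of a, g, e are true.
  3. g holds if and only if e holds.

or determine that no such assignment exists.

a: True; g: True; u: False; e: True

  (1) {u, g}: 1 true — exactly one ✓
  (2) {a, g, e}: all 3 true ✓
  (3) g=T, e=T — same ✓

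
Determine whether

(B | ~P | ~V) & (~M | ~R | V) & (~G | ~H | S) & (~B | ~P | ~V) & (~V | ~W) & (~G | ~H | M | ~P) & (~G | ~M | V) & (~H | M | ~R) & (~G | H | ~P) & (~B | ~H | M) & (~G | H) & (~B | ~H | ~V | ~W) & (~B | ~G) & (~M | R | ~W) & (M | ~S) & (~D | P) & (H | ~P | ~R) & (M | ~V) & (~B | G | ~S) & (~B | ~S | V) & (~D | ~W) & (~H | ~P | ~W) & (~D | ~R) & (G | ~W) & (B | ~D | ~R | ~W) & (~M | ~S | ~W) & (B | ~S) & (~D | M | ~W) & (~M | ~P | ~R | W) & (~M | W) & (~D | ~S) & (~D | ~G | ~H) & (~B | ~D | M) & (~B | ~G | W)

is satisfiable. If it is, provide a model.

Try M = True:
  (~M | W) forces W = True.
  (~V | ~W) forces V = False.
  (~M | ~R | V) forces R = False.
  clause (~M | R | ~W) is falsified — backtrack.
So M = False.
  then (M | ~S) forces S = False.
  then (M | ~V) forces V = False.
Set B = False.
Set G = False.
  then (G | ~W) forces W = False.
Set P = True.
Try R = True:
  (~H | M | ~R) forces H = False.
  clause (H | ~P | ~R) is falsified — backtrack.
So R = False.
Set H = False.
Set D = False.
All clauses satisfied.

M: False, V: False, B: False, G: False, W: False, P: True, R: False, H: False, D: False, S: False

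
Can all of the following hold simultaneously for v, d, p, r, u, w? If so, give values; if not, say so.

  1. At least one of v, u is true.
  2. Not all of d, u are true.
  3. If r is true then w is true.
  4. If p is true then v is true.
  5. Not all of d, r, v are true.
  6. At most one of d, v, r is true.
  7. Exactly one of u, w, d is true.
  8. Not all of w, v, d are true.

v = True; d = False; p = True; r = False; u = False; w = True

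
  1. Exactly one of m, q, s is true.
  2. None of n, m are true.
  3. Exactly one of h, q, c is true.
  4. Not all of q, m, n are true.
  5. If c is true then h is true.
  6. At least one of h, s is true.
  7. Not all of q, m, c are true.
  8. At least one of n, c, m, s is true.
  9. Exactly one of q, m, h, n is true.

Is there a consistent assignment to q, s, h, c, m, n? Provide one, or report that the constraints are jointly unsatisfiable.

q: False; s: True; h: True; c: False; m: False; n: False

  (1) {m, q, s}: 1 true — exactly one ✓
  (2) {n, m}: 0 true — none ✓
  (3) {h, q, c}: 1 true — exactly one ✓
  (4) {q, m, n}: 0/3 true — not all ✓
  (5) c=F ⇒ h: vacuous ✓
  (6) {h, s}: 2 true — at least one ✓
  (7) {q, m, c}: 0/3 true — not all ✓
  (8) {n, c, m, s}: 1 true — at least one ✓
  (9) {q, m, h, n}: 1 true — exactly one ✓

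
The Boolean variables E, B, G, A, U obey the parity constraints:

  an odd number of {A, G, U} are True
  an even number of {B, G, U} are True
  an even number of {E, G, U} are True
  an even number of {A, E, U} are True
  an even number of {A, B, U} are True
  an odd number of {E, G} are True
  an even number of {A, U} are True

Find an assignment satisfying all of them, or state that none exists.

E = False; B = False; G = True; A = True; U = True

{A, G, U}: 3 true → odd ✓
{B, G, U}: 2 true → even ✓
{E, G, U}: 2 true → even ✓
{A, E, U}: 2 true → even ✓
{A, B, U}: 2 true → even ✓
{E, G}: 1 true → odd ✓
{A, U}: 2 true → even ✓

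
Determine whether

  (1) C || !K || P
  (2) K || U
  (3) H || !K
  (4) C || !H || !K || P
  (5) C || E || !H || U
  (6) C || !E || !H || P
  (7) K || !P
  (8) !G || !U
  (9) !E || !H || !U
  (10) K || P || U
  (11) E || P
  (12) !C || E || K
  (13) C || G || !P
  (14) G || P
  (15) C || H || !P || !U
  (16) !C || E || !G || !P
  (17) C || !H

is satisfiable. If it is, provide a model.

G=F, U=F, H=T, C=T, K=T, P=T, E=T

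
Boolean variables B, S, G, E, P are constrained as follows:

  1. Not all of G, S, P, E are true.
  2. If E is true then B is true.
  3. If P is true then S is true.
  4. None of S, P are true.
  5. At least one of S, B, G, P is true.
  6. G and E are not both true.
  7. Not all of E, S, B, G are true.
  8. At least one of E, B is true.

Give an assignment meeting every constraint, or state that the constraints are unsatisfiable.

B: True, S: False, G: True, E: False, P: False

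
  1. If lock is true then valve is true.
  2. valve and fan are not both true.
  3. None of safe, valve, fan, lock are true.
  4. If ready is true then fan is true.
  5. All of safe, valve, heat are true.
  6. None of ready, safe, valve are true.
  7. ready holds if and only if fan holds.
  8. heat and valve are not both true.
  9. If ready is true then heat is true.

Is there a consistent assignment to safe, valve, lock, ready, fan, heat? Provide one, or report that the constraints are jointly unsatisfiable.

Unsatisfiable

Case safe = True:
  Constraint (3) is violated (safe=T) — contradiction.
Case safe = False:
  Constraint (5) is violated (safe=F) — contradiction.
Both cases fail — unsatisfiable.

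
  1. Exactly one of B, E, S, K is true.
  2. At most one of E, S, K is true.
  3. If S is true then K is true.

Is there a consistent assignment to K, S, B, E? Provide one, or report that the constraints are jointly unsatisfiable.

K = False; S = False; B = True; E = False

  (1) {B, E, S, K}: 1 true — exactly one ✓
  (2) {E, S, K}: 0 true — at most one ✓
  (3) S=F ⇒ K: vacuous ✓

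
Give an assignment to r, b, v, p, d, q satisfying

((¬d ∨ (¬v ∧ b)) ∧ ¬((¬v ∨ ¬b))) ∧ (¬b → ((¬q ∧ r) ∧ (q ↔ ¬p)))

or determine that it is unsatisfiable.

r = True; b = True; v = True; p = True; d = False; q = True

  (¬d ∨ (¬v ∧ b)) ∧ ¬((¬v ∨ ¬b)) = True
    ¬d ∨ (¬v ∧ b) = True
      ¬d = True
      ¬v ∧ b = False
        ¬v = False
    ¬((¬v ∨ ¬b)) = True
      ¬v ∨ ¬b = False
        ¬v = False
        ¬b = False
  ¬b → ((¬q ∧ r) ∧ (q ↔ ¬p)) = True
    ¬b = False
    (¬q ∧ r) ∧ (q ↔ ¬p) = False
      ¬q ∧ r = False
        ¬q = False
      q ↔ ¬p = False
        ¬p = False
Both conjuncts True, so the formula holds.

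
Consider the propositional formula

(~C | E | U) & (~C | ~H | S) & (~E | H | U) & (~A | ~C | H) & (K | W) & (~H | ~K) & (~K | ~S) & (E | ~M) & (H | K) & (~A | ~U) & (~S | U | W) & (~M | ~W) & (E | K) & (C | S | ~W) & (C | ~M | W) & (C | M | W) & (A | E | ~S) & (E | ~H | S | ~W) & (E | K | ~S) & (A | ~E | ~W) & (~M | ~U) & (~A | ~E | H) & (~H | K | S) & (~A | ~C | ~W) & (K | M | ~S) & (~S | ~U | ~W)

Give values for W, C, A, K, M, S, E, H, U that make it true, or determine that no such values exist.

W: True, C: True, A: False, K: True, M: False, S: False, E: False, H: False, U: True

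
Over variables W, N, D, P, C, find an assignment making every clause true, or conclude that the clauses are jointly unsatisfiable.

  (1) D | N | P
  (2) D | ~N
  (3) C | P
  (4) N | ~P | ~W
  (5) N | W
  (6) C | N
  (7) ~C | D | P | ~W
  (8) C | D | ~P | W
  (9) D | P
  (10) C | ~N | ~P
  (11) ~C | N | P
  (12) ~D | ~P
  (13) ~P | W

W = False, N = True, D = True, P = False, C = True

Set W = False.
  then (N | W) forces N = True.
  then (~P | W) forces P = False.
  then (D | ~N) forces D = True.
  then (C | P) forces C = True.
All clauses satisfied.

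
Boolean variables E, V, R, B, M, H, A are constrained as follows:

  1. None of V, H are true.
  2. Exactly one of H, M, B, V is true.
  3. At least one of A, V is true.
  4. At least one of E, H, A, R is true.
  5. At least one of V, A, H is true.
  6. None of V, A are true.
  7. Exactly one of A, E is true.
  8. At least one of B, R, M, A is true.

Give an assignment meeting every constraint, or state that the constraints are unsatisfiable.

Case A = True:
  Constraint (6) is violated (A=T) — contradiction.
Case A = False:
  (1) forces V = False.
  Constraint (3) is violated (A=F, V=F) — contradiction.
Both cases fail — unsatisfiable.

UNSATISFIABLE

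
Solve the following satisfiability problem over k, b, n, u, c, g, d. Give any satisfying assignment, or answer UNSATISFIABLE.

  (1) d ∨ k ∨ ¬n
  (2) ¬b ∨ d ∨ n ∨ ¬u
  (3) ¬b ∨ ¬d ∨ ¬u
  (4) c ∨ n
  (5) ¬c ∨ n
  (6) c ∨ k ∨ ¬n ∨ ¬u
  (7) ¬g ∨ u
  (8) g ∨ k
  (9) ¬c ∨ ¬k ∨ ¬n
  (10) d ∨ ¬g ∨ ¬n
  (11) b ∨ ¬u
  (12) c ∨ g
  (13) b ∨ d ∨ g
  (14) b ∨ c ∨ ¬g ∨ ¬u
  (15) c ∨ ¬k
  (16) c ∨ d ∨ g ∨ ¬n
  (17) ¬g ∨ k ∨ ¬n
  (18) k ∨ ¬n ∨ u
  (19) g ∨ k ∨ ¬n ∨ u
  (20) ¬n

Unsatisfiable — no assignment works.

Case n = True:
  Clause (¬n) is falsified — contradiction.
Case n = False:
  (c ∨ n) forces c = True.
  Clause (¬c ∨ n) is falsified — contradiction.
Both cases fail, so the formula is unsatisfiable.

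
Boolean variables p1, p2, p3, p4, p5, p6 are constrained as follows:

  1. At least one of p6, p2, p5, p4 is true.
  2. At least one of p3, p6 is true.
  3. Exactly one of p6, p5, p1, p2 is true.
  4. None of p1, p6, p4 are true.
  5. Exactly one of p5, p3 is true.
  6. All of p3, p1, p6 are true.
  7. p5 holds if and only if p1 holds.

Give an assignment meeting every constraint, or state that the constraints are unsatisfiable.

Case p1 = True:
  Constraint (4) is violated (p1=T) — contradiction.
Case p1 = False:
  Constraint (6) is violated (p1=F) — contradiction.
Both cases fail — unsatisfiable.

Unsatisfiable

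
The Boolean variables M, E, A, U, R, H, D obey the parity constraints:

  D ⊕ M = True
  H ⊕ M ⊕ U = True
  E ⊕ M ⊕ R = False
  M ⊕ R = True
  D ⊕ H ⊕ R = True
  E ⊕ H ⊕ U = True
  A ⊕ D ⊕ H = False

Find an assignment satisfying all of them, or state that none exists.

M: True, E: True, A: True, U: True, R: False, H: True, D: False

D ⊕ M = F ⊕ T = True ✓
H ⊕ M ⊕ U = T ⊕ T ⊕ T = True ✓
E ⊕ M ⊕ R = T ⊕ T ⊕ F = False ✓
M ⊕ R = T ⊕ F = True ✓
D ⊕ H ⊕ R = F ⊕ T ⊕ F = True ✓
E ⊕ H ⊕ U = T ⊕ T ⊕ T = True ✓
A ⊕ D ⊕ H = T ⊕ F ⊕ T = False ✓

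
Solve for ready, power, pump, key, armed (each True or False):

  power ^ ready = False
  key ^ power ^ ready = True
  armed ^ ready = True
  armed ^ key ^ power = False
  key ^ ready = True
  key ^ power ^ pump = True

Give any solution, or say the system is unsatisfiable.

ready = False, power = False, pump = False, key = True, armed = True

power ^ ready = F ^ F = False ✓
key ^ power ^ ready = T ^ F ^ F = True ✓
armed ^ ready = T ^ F = True ✓
armed ^ key ^ power = T ^ T ^ F = False ✓
key ^ ready = T ^ F = True ✓
key ^ power ^ pump = T ^ F ^ F = True ✓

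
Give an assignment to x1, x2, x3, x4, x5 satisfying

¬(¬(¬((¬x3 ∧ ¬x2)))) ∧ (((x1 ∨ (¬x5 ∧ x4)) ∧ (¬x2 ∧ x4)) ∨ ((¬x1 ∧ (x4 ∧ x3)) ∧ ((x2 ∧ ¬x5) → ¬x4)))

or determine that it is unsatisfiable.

x1 = False, x2 = False, x3 = True, x4 = True, x5 = False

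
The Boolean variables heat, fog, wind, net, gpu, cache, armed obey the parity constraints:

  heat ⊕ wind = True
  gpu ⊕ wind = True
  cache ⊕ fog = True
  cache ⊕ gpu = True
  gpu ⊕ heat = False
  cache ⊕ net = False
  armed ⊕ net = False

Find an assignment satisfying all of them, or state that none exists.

heat = True, fog = True, wind = False, net = False, gpu = True, cache = False, armed = False

heat ⊕ wind = T ⊕ F = True ✓
gpu ⊕ wind = T ⊕ F = True ✓
cache ⊕ fog = F ⊕ T = True ✓
cache ⊕ gpu = F ⊕ T = True ✓
gpu ⊕ heat = T ⊕ T = False ✓
cache ⊕ net = F ⊕ F = False ✓
armed ⊕ net = F ⊕ F = False ✓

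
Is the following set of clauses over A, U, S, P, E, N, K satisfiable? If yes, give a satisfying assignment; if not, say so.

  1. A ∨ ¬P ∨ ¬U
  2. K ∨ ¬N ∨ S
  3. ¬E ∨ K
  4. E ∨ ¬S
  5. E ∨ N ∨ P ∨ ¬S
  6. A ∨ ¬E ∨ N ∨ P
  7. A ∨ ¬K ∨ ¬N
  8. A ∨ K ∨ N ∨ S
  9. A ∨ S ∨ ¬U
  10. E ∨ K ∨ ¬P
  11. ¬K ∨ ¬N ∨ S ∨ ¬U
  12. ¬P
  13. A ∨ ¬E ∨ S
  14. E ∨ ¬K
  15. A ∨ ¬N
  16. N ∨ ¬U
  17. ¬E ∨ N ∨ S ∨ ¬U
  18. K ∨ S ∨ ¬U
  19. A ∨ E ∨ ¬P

A = True, U = True, S = True, P = False, E = True, N = True, K = True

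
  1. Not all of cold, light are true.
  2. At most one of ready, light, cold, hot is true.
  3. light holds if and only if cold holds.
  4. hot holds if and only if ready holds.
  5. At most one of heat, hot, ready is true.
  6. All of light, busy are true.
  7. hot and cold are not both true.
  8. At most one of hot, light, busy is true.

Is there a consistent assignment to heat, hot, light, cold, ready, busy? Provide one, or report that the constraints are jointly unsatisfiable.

Unsatisfiable — no assignment works.

Case busy = True:
  (6) forces light = True.
  Constraint (8) is violated (light=T, busy=T) — contradiction.
Case busy = False:
  Constraint (6) is violated (busy=F) — contradiction.
Both cases fail — unsatisfiable.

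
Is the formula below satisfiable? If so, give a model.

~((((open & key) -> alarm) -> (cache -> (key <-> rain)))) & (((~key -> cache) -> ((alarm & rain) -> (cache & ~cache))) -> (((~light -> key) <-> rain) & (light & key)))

key=F, alarm=T, light=T, cache=T, open=T, rain=T

  ~((((open & key) -> alarm) -> (cache -> (key <-> rain)))) = True
    ((open & key) -> alarm) -> (cache -> (key <-> rain)) = False
      (open & key) -> alarm = True
        open & key = False
      cache -> (key <-> rain) = False
        key <-> rain = False
  ((~key -> cache) -> ((alarm & rain) -> (cache & ~cache))) -> (((~light -> key) <-> rain) & (light & key)) = True
    (~key -> cache) -> ((alarm & rain) -> (cache & ~cache)) = False
      ~key -> cache = True
        ~key = True
      (alarm & rain) -> (cache & ~cache) = False
        alarm & rain = True
        cache & ~cache = False
          ~cache = False
    ((~light -> key) <-> rain) & (light & key) = False
      (~light -> key) <-> rain = True
        ~light -> key = True
          ~light = False
      light & key = False
Both conjuncts True, so the formula holds.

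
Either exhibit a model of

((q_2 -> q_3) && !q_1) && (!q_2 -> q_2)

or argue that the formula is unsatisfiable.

q_1 = False, q_2 = True, q_3 = True

  (q_2 -> q_3) && !q_1 = True
    q_2 -> q_3 = True
    !q_1 = True
  !q_2 -> q_2 = True
    !q_2 = False
Both conjuncts True, so the formula holds.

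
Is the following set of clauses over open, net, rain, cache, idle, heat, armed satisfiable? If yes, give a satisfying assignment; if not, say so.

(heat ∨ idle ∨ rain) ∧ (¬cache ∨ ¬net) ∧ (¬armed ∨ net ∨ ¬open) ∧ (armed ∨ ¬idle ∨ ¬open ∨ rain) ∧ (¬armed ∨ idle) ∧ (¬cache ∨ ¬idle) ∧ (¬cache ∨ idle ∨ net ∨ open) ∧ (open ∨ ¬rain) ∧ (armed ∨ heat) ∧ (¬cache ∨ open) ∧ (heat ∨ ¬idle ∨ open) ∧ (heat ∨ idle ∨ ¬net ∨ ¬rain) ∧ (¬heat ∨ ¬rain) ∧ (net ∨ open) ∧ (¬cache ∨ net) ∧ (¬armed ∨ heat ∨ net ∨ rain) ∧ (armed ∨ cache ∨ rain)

Set open = False.
  then (open ∨ ¬rain) forces rain = False.
  then (¬cache ∨ open) forces cache = False.
  then (net ∨ open) forces net = True.
  then (armed ∨ cache ∨ rain) forces armed = True.
  then (¬armed ∨ idle) forces idle = True.
  then (heat ∨ ¬idle ∨ open) forces heat = True.
All clauses satisfied.

open=F, net=T, rain=F, cache=F, idle=T, heat=T, armed=T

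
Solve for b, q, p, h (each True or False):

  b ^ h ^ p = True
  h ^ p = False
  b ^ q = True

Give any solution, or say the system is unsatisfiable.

b: True, q: False, p: True, h: True

b ^ h ^ p = T ^ T ^ T = True ✓
h ^ p = T ^ T = False ✓
b ^ q = T ^ F = True ✓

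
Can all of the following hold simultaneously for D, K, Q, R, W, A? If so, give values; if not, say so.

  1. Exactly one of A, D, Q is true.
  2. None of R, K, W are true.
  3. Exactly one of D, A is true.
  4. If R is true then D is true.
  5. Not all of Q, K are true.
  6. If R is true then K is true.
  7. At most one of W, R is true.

D = False; K = False; Q = False; R = False; W = False; A = True

  (1) {A, D, Q}: 1 true — exactly one ✓
  (2) {R, K, W}: 0 true — none ✓
  (3) {D, A}: 1 true — exactly one ✓
  (4) R=F ⇒ D: vacuous ✓
  (5) {Q, K}: 0/2 true — not all ✓
  (6) R=F ⇒ K: vacuous ✓
  (7) {W, R}: 0 true — at most one ✓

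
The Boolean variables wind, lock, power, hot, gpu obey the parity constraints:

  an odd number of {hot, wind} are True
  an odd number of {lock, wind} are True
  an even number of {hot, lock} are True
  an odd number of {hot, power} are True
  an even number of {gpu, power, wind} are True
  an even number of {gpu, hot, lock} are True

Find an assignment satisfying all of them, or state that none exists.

wind: False, lock: True, power: False, hot: True, gpu: False

{hot, wind}: 1 true → odd ✓
{lock, wind}: 1 true → odd ✓
{hot, lock}: 2 true → even ✓
{hot, power}: 1 true → odd ✓
{gpu, power, wind}: 0 true → even ✓
{gpu, hot, lock}: 2 true → even ✓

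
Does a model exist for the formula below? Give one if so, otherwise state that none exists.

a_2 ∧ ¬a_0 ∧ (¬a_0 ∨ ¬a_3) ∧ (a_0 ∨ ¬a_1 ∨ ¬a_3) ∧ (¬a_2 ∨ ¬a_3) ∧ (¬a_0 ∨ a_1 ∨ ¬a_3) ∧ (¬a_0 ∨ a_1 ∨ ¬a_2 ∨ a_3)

Unit clause (a_2) forces a_2 = True.
Unit clause (¬a_0) forces a_0 = False.
In (¬a_2 ∨ ¬a_3) only ¬a_3 is left, so a_3 = False.
Set a_1 = True.
Check each clause:
  (a_2): a_2 holds.
  (¬a_0): ¬a_0 holds.
  (¬a_0 ∨ ¬a_3): ¬a_0 holds.
  (a_0 ∨ ¬a_1 ∨ ¬a_3): ¬a_3 holds.
  (¬a_2 ∨ ¬a_3): ¬a_3 holds.
  (¬a_0 ∨ a_1 ∨ ¬a_3): ¬a_0 holds.
  (¬a_0 ∨ a_1 ∨ ¬a_2 ∨ a_3): ¬a_0 holds.
All clauses satisfied.

a_0=F; a_1=T; a_2=T; a_3=F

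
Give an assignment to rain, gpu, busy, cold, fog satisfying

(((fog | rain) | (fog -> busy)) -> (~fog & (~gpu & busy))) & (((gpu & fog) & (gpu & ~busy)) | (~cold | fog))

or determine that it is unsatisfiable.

rain = True, gpu = False, busy = True, cold = False, fog = False

  ((fog | rain) | (fog -> busy)) -> (~fog & (~gpu & busy)) = True
    (fog | rain) | (fog -> busy) = True
      fog | rain = True
      fog -> busy = True
    ~fog & (~gpu & busy) = True
      ~fog = True
      ~gpu & busy = True
        ~gpu = True
  ((gpu & fog) & (gpu & ~busy)) | (~cold | fog) = True
    (gpu & fog) & (gpu & ~busy) = False
      gpu & fog = False
      gpu & ~busy = False
        ~busy = False
    ~cold | fog = True
      ~cold = True
Both conjuncts True, so the formula holds.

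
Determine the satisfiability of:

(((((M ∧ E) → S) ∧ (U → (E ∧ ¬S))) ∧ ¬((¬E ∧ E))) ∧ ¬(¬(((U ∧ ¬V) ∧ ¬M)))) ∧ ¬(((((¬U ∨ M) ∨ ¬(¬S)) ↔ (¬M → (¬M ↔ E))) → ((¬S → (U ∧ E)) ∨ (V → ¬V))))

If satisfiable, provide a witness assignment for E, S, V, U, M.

Case V = True: the conjunct ¬(¬(((U ∧ ¬V) ∧ ¬M))) becomes ¬(¬False) = False.
Case V = False: the conjunct ¬(((((¬U ∨ M) ∨ ¬(¬S)) ↔ (¬M → (¬M ↔ E))) → ((¬S → (U ∧ E)) ∨ (V → ¬V)))) becomes ¬(((((¬U ∨ M) ∨ ¬(¬S)) ↔ (¬M → (¬M ↔ E))) → True)) = False.
Both cases fail — unsatisfiable.

Unsatisfiable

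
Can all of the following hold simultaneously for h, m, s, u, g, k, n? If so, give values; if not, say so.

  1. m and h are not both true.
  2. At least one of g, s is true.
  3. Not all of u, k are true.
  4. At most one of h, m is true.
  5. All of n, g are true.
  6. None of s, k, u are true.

h=F, m=T, s=F, u=F, g=T, k=F, n=T

  (1) m=T, h=F — not both ✓
  (2) {g, s}: 1 true — at least one ✓
  (3) {u, k}: 0/2 true — not all ✓
  (4) {h, m}: 1 true — at most one ✓
  (5) {n, g}: all 2 true ✓
  (6) {s, k, u}: 0 true — none ✓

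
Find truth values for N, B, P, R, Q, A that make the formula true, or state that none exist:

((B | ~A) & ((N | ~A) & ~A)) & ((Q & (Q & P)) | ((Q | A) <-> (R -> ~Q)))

N: True, B: True, P: True, R: True, Q: True, A: False

  (B | ~A) & ((N | ~A) & ~A) = True
    B | ~A = True
      ~A = True
    (N | ~A) & ~A = True
      N | ~A = True
        ~A = True
      ~A = True
  (Q & (Q & P)) | ((Q | A) <-> (R -> ~Q)) = True
    Q & (Q & P) = True
      Q & P = True
    (Q | A) <-> (R -> ~Q) = False
      Q | A = True
      R -> ~Q = False
        ~Q = False
Both conjuncts True, so the formula holds.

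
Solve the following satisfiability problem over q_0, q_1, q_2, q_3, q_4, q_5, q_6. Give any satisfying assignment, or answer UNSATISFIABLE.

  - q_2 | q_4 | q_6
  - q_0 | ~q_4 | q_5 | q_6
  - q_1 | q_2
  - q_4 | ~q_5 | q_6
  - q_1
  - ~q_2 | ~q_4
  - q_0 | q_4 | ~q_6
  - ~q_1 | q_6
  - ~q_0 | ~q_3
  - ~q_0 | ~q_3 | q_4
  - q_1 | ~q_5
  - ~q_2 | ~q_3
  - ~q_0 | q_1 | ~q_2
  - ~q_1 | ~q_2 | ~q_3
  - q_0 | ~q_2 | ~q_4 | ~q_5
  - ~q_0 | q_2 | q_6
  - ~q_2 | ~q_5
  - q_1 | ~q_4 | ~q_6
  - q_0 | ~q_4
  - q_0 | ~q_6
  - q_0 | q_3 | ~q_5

Unit clause (q_1) forces q_1 = True.
In (~q_1 | q_6) only q_6 is left, so q_6 = True.
In (q_0 | ~q_6) only q_0 is left, so q_0 = True.
In (~q_0 | ~q_3) only ~q_3 is left, so q_3 = False.
Set q_2 = True.
  then (~q_2 | ~q_4) forces q_4 = False.
  then (~q_2 | ~q_5) forces q_5 = False.
All clauses satisfied.

q_0=T; q_1=T; q_2=T; q_3=F; q_4=F; q_5=F; q_6=T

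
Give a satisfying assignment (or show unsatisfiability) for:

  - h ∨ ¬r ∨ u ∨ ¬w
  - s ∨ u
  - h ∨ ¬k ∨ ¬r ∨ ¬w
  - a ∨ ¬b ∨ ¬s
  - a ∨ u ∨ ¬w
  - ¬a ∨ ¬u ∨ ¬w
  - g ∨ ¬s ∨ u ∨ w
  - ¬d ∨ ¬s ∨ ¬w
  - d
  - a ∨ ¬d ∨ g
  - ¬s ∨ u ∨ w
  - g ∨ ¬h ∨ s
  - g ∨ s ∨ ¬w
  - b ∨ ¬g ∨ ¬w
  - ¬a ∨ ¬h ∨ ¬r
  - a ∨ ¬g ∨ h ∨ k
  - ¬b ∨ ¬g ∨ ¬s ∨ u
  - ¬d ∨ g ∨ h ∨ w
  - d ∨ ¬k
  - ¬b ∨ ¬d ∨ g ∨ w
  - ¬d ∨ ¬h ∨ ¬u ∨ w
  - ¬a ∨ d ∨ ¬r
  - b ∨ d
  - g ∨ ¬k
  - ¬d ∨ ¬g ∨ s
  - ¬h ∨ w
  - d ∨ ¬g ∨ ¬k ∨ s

r = True, s = True, b = False, a = True, h = False, g = True, u = True, w = False, k = True, d = True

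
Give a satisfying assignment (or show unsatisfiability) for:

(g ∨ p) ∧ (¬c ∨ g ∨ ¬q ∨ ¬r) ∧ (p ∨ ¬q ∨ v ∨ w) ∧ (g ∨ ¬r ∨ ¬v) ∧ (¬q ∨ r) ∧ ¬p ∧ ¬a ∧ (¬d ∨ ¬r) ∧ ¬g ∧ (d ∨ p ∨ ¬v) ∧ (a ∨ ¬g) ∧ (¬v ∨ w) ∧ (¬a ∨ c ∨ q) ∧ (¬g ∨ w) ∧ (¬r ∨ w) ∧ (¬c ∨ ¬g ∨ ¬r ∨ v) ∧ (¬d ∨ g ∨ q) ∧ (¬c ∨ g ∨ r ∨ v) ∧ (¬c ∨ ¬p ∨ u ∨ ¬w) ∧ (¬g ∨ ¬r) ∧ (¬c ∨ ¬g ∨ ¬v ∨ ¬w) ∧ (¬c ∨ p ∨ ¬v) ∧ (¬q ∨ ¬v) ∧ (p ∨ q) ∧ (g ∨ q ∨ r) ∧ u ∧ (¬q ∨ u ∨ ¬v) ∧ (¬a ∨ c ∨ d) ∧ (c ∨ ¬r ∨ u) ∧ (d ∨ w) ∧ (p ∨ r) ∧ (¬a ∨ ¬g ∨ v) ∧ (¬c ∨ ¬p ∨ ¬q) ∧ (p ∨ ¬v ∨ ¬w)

Case p = True:
  Clause (¬p) is falsified — contradiction.
Case p = False:
  (g ∨ p) forces g = True.
  Clause (¬g) is falsified — contradiction.
Both cases fail, so the formula is unsatisfiable.

Unsatisfiable — no assignment works.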